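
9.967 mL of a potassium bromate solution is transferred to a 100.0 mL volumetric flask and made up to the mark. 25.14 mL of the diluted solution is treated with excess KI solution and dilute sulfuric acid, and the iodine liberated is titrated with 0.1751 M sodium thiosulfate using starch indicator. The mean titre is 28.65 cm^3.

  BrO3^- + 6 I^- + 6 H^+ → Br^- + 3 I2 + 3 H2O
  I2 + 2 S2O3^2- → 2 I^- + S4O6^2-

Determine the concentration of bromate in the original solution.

0.3337 M

n(S2O3^2-) = 0.02865 × 0.1751 = 5.017 × 10^-3 mol
n(I2) = n(S2O3^2-)/2 = 2.508 × 10^-3 mol
From the 1:3 ratio, n(BrO3^-) in the aliquot = 1/3 × 2.508 × 10^-3 = 8.361 × 10^-4 mol
[BrO3^-]_dilute = 8.361 × 10^-4 / 0.02514 = 0.03326 mol/L
[BrO3^-]_original = 0.03326 × 100.0/9.967 = 0.3337 mol/L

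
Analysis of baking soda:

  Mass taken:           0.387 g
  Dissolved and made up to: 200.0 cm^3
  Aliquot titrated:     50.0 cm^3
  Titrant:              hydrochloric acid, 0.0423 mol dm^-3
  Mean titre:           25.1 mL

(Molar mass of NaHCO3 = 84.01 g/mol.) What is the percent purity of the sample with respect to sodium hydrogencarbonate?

92.2 %

NaHCO3 + HCl → NaCl + H2O + CO2
n(HCl) per titration = 0.0251 × 0.0423 = 1.06 × 10^-3 mol
n(NaHCO3) in each aliquot = 1.06 × 10^-3 mol (1:1 ratio)
n(NaHCO3) in the whole flask = 1.06 × 10^-3 × 200.0/50.0 = 4.25 × 10^-3 mol
mass of NaHCO3 = 4.25 × 10^-3 × 84.01 = 0.357 g
% NaHCO3 = 0.357 / 0.387 × 100 = 92.2 %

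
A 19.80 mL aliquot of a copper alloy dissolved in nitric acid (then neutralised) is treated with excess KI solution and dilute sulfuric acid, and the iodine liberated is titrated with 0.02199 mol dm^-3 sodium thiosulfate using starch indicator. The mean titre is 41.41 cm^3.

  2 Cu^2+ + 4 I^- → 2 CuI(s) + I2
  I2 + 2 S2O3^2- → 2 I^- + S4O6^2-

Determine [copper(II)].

0.04599 mol/L

n(S2O3^2-) = 0.04141 × 0.02199 = 9.106 × 10^-4 mol
n(I2) = n(S2O3^2-)/2 = 4.553 × 10^-4 mol
From the 2:1 ratio, n(Cu2+) in the aliquot = 2/1 × 4.553 × 10^-4 = 9.106 × 10^-4 mol
[Cu2+] = 9.106 × 10^-4 / 0.01980 = 0.04599 mol/L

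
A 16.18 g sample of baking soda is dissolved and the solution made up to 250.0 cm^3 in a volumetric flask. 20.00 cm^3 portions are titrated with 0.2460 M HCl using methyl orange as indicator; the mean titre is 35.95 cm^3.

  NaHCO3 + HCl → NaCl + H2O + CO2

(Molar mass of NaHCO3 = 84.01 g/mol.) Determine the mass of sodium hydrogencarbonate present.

9.287 g

n(HCl) per titration = 0.03595 × 0.2460 = 8.844 × 10^-3 mol
n(NaHCO3) in each aliquot = 8.844 × 10^-3 mol (1:1 ratio)
n(NaHCO3) in the whole flask = 8.844 × 10^-3 × 250.0/20.00 = 0.1105 mol
mass of NaHCO3 = 0.1105 × 84.01 = 9.287 g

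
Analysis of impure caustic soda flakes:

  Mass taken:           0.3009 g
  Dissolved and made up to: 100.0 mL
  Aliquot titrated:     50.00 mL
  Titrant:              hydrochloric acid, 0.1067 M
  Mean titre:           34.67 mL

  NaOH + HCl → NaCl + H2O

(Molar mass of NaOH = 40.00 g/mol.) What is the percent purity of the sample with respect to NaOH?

98.35 %

n(HCl) per titration = 0.03467 × 0.1067 = 3.699 × 10^-3 mol
n(NaOH) in each aliquot = 3.699 × 10^-3 mol (1:1 ratio)
n(NaOH) in the whole flask = 3.699 × 10^-3 × 100.0/50.00 = 7.399 × 10^-3 mol
mass of NaOH = 7.399 × 10^-3 × 40.00 = 0.2959 g
% NaOH = 0.2959 / 0.3009 × 100 = 98.35 %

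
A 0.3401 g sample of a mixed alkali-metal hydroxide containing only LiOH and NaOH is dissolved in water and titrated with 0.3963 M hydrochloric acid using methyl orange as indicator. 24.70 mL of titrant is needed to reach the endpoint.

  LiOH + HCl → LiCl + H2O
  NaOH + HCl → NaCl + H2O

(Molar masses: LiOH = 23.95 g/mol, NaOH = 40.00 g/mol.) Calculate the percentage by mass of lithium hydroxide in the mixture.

22.57 %

n(HCl) = 0.02470 × 0.3963 = 9.789 × 10^-3 mol
Let x = n(LiOH), y = n(NaOH).
Titrant: 1x + 1y = 9.789 × 10^-3;  mass: 23.95x + 40.00y = 0.3401
Solving, x = 3.205 × 10^-3 mol, y = 6.583 × 10^-3 mol
mass of LiOH = 3.205 × 10^-3 × 23.95 = 0.07677 g
% LiOH = 0.07677 / 0.3401 × 100 = 22.57 %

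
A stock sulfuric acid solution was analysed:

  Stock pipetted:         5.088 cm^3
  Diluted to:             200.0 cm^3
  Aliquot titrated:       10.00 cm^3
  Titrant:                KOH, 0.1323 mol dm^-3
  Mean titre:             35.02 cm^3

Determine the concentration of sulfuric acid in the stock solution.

H2SO4 + 2 KOH → K2SO4 + 2 H2O
n(KOH) = 0.03502 × 0.1323 = 4.633 × 10^-3 mol
From the 1:2 ratio, n(H2SO4) in the aliquot = 1/2 × 4.633 × 10^-3 = 2.317 × 10^-3 mol
[H2SO4]_dilute = 2.317 × 10^-3 / 0.01000 = 0.2317 mol/L
Dilution factor = 200.0 / 5.088 = 39.31
[H2SO4]_stock = 0.2317 × 39.31 = 9.106 mol/L

9.106 mol/L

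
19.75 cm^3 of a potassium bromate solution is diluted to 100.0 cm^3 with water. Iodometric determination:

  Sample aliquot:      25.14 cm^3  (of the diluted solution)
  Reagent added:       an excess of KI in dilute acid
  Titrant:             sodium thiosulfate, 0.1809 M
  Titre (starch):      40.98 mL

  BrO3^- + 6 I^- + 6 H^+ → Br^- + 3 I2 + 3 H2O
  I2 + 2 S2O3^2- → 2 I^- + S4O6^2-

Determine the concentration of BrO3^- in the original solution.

n(S2O3^2-) = 0.04098 × 0.1809 = 7.413 × 10^-3 mol
n(I2) = n(S2O3^2-)/2 = 3.707 × 10^-3 mol
From the 1:3 ratio, n(BrO3^-) in the aliquot = 1/3 × 3.707 × 10^-3 = 1.236 × 10^-3 mol
[BrO3^-]_dilute = 1.236 × 10^-3 / 0.02514 = 0.04915 mol/L
[BrO3^-]_original = 0.04915 × 100.0/19.75 = 0.2488 mol/L

0.2488 M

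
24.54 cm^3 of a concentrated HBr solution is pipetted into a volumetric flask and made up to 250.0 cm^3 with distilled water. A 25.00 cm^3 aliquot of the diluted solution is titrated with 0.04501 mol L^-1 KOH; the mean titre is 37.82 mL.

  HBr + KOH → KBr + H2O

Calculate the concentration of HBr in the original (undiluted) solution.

0.6937 mol/L

n(KOH) = 0.03782 × 0.04501 = 1.702 × 10^-3 mol
n(HBr) in the aliquot = 1.702 × 10^-3 mol (1:1 ratio)
[HBr]_dilute = 1.702 × 10^-3 / 0.02500 = 0.06809 mol/L
Dilution factor = 250.0 / 24.54 = 10.19
[HBr]_stock = 0.06809 × 10.19 = 0.6937 mol/L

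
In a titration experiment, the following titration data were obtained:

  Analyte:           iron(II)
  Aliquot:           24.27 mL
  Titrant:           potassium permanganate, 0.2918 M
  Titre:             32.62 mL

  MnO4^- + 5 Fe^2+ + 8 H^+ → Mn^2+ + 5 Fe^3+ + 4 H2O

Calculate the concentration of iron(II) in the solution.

1.961 M

n(KMnO4) = 0.03262 L × 0.2918 mol/L = 9.519 × 10^-3 mol
From the 5:1 mole ratio, n(Fe2+) = 5/1 × 9.519 × 10^-3 = 0.04759 mol
[Fe2+] = 0.04759 mol / 0.02427 L = 1.961 mol/L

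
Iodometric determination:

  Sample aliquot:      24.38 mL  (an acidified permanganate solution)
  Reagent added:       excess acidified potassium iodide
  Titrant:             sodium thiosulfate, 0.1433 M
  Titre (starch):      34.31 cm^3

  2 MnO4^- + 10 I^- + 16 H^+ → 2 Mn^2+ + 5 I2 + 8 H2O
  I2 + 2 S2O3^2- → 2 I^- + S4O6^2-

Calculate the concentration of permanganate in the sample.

n(S2O3^2-) = 0.03431 × 0.1433 = 4.917 × 10^-3 mol
n(I2) = n(S2O3^2-)/2 = 2.458 × 10^-3 mol
From the 2:5 ratio, n(MnO4^-) in the aliquot = 2/5 × 2.458 × 10^-3 = 9.833 × 10^-4 mol
[MnO4^-] = 9.833 × 10^-4 / 0.02438 = 0.04033 mol/L

0.04033 M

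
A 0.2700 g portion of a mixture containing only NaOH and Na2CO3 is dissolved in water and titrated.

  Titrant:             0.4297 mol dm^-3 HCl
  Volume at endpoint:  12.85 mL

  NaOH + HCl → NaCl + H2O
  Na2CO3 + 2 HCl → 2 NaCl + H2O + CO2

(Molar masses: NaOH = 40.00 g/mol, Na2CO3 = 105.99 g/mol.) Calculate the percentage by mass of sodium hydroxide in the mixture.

n(HCl) = 0.01285 × 0.4297 = 5.522 × 10^-3 mol
Let x = n(NaOH), y = n(Na2CO3).
Titrant: 1x + 2y = 5.522 × 10^-3;  mass: 40.00x + 105.99y = 0.2700
Solving, x = 1.741 × 10^-3 mol, y = 1.891 × 10^-3 mol
mass of NaOH = 1.741 × 10^-3 × 40.00 = 0.06963 g
% NaOH = 0.06963 / 0.2700 × 100 = 25.79 %

25.79 %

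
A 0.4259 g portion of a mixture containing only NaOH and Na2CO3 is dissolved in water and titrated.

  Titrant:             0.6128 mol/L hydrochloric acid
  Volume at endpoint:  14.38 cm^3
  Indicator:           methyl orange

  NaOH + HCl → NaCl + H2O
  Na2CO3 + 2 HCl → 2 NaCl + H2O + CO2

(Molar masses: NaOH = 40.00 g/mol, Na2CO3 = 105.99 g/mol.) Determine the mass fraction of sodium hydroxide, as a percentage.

29.70 %

n(HCl) = 0.01438 × 0.6128 = 8.812 × 10^-3 mol
Let x = n(NaOH), y = n(Na2CO3).
Titrant: 1x + 2y = 8.812 × 10^-3;  mass: 40.00x + 105.99y = 0.4259
Solving, x = 3.162 × 10^-3 mol, y = 2.825 × 10^-3 mol
mass of NaOH = 3.162 × 10^-3 × 40.00 = 0.1265 g
% NaOH = 0.1265 / 0.4259 × 100 = 29.70 %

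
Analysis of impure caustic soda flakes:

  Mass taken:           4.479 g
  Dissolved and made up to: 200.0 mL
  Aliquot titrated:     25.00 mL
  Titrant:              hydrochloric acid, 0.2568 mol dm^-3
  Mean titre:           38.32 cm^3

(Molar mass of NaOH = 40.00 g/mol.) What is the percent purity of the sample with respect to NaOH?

70.31 %

NaOH + HCl → NaCl + H2O
n(HCl) per titration = 0.03832 × 0.2568 = 9.841 × 10^-3 mol
n(NaOH) in each aliquot = 9.841 × 10^-3 mol (1:1 ratio)
n(NaOH) in the whole flask = 9.841 × 10^-3 × 200.0/25.00 = 0.07872 mol
mass of NaOH = 0.07872 × 40.00 = 3.149 g
% NaOH = 3.149 / 4.479 × 100 = 70.31 %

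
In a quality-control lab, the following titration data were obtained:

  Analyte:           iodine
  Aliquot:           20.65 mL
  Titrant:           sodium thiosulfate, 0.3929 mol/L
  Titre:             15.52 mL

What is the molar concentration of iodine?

0.1476 mol/L

I2 + 2 S2O3^2- → 2 I^- + S4O6^2-
n(Na2S2O3) = 0.01552 L × 0.3929 mol/L = 6.098 × 10^-3 mol
From the 1:2 mole ratio, n(I2) = 1/2 × 6.098 × 10^-3 = 3.049 × 10^-3 mol
[I2] = 3.049 × 10^-3 mol / 0.02065 L = 0.1476 mol/L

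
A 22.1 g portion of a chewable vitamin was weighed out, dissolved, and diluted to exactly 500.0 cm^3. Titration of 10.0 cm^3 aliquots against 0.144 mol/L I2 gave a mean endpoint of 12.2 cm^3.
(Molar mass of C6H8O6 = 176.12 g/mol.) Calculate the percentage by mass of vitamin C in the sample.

70.0 %

C6H8O6 + I2 → C6H6O6 + 2 HI
n(I2) per titration = 0.0122 × 0.144 = 1.76 × 10^-3 mol
n(C6H8O6) in each aliquot = 1.76 × 10^-3 mol (1:1 ratio)
n(C6H8O6) in the whole flask = 1.76 × 10^-3 × 500.0/10.0 = 0.0878 mol
mass of C6H8O6 = 0.0878 × 176.12 = 15.5 g
% C6H8O6 = 15.5 / 22.1 × 100 = 70.0 %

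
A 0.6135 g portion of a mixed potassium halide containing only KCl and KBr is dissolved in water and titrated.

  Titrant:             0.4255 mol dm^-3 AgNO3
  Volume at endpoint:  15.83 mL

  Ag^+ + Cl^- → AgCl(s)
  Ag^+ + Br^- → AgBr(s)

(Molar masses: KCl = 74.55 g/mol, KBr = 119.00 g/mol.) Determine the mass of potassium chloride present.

0.3154 g

n(AgNO3) = 0.01583 × 0.4255 = 6.736 × 10^-3 mol
Let x = n(KCl), y = n(KBr).
Titrant: 1x + 1y = 6.736 × 10^-3;  mass: 74.55x + 119.00y = 0.6135
Solving, x = 4.230 × 10^-3 mol, y = 2.505 × 10^-3 mol
mass of KCl = 4.230 × 10^-3 × 74.55 = 0.3154 g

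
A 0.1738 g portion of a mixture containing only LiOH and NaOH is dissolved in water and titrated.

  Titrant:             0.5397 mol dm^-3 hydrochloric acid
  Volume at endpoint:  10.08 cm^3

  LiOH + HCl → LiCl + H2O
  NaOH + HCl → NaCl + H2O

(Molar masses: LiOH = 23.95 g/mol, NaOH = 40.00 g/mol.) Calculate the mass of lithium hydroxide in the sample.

n(HCl) = 0.01008 × 0.5397 = 5.440 × 10^-3 mol
Let x = n(LiOH), y = n(NaOH).
Titrant: 1x + 1y = 5.440 × 10^-3;  mass: 23.95x + 40.00y = 0.1738
Solving, x = 2.729 × 10^-3 mol, y = 2.711 × 10^-3 mol
mass of LiOH = 2.729 × 10^-3 × 23.95 = 0.06537 g

0.06537 g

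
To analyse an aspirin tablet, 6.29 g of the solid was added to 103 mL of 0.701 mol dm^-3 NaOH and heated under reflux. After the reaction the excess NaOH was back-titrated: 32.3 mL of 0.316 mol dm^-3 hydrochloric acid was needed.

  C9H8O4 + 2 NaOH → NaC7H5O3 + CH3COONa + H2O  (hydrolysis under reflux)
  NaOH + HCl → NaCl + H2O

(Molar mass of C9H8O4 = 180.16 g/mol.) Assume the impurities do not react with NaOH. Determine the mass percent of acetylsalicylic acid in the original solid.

n(NaOH) added = 0.103 × 0.701 = 0.0722 mol
n(HCl) used in back-titration = 0.0323 × 0.316 = 0.0102 mol
n(NaOH) left over = 0.0102 mol (1:1 ratio)
n(NaOH) consumed by analyte = 0.0722 − 0.0102 = 0.0620 mol
From the 1:2 ratio, n(C9H8O4) = 1/2 × 0.0620 = 0.0310 mol
mass of C9H8O4 = 0.0310 × 180.16 = 5.58 g
% C9H8O4 = 5.58 / 6.29 × 100 = 88.8 %

88.8 %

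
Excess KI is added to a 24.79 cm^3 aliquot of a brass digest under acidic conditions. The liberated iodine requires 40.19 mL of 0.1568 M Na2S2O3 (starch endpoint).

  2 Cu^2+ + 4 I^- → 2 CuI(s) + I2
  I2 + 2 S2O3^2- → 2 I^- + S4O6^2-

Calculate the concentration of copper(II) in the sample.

n(S2O3^2-) = 0.04019 × 0.1568 = 6.302 × 10^-3 mol
n(I2) = n(S2O3^2-)/2 = 3.151 × 10^-3 mol
From the 2:1 ratio, n(Cu2+) in the aliquot = 2/1 × 3.151 × 10^-3 = 6.302 × 10^-3 mol
[Cu2+] = 6.302 × 10^-3 / 0.02479 = 0.2542 mol/L

0.2542 M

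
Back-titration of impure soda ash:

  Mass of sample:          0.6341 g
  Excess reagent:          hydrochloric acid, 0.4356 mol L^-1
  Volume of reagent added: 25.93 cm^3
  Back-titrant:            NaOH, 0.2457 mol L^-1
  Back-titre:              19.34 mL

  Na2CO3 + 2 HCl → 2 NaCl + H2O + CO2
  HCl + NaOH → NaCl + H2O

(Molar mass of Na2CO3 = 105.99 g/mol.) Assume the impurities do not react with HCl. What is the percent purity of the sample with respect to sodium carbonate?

54.69 %

n(HCl) added = 0.02593 × 0.4356 = 0.01130 mol
n(NaOH) used in back-titration = 0.01934 × 0.2457 = 4.752 × 10^-3 mol
n(HCl) left over = 4.752 × 10^-3 mol (1:1 ratio)
n(HCl) consumed by analyte = 0.01130 − 4.752 × 10^-3 = 6.543 × 10^-3 mol
From the 1:2 ratio, n(Na2CO3) = 1/2 × 6.543 × 10^-3 = 3.272 × 10^-3 mol
mass of Na2CO3 = 3.272 × 10^-3 × 105.99 = 0.3468 g
% Na2CO3 = 0.3468 / 0.6341 × 100 = 54.69 %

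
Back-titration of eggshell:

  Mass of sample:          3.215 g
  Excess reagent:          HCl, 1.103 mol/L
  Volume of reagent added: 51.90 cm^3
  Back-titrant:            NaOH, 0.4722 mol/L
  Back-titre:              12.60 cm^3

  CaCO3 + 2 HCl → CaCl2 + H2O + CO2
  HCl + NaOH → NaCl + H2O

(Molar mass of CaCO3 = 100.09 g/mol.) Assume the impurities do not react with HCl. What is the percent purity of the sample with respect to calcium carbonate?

n(HCl) added = 0.05190 × 1.103 = 0.05725 mol
n(NaOH) used in back-titration = 0.01260 × 0.4722 = 5.950 × 10^-3 mol
n(HCl) left over = 5.950 × 10^-3 mol (1:1 ratio)
n(HCl) consumed by analyte = 0.05725 − 5.950 × 10^-3 = 0.05130 mol
From the 1:2 ratio, n(CaCO3) = 1/2 × 0.05130 = 0.02565 mol
mass of CaCO3 = 0.02565 × 100.09 = 2.567 g
% CaCO3 = 2.567 / 3.215 × 100 = 79.85 %

79.85 %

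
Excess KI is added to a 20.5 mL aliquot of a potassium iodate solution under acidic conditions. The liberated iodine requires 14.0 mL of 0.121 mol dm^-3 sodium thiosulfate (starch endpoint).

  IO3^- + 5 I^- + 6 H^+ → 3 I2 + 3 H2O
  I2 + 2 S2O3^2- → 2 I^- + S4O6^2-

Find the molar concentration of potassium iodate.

n(S2O3^2-) = 0.0140 × 0.121 = 1.69 × 10^-3 mol
n(I2) = n(S2O3^2-)/2 = 8.47 × 10^-4 mol
From the 1:3 ratio, n(IO3^-) in the aliquot = 1/3 × 8.47 × 10^-4 = 2.82 × 10^-4 mol
[IO3^-] = 2.82 × 10^-4 / 0.0205 = 0.0138 mol/L

0.0138 mol/L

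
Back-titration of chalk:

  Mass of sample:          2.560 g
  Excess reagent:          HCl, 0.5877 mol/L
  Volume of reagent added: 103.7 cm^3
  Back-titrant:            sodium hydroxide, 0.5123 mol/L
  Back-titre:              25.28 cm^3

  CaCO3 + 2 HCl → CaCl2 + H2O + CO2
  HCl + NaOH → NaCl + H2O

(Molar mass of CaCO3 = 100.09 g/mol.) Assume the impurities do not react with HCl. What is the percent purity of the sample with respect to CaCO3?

93.82 %

n(HCl) added = 0.1037 × 0.5877 = 0.06094 mol
n(NaOH) used in back-titration = 0.02528 × 0.5123 = 0.01295 mol
n(HCl) left over = 0.01295 mol (1:1 ratio)
n(HCl) consumed by analyte = 0.06094 − 0.01295 = 0.04799 mol
From the 1:2 ratio, n(CaCO3) = 1/2 × 0.04799 = 0.02400 mol
mass of CaCO3 = 0.02400 × 100.09 = 2.402 g
% CaCO3 = 2.402 / 2.560 × 100 = 93.82 %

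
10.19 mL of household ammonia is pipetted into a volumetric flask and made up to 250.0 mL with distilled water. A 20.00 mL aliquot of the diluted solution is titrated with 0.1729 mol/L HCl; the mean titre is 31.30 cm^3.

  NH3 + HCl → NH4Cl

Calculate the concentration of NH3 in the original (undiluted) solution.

6.639 mol/L

n(HCl) = 0.03130 × 0.1729 = 5.412 × 10^-3 mol
n(NH3) in the aliquot = 5.412 × 10^-3 mol (1:1 ratio)
[NH3]_dilute = 5.412 × 10^-3 / 0.02000 = 0.2706 mol/L
Dilution factor = 250.0 / 10.19 = 24.53
[NH3]_stock = 0.2706 × 24.53 = 6.639 mol/L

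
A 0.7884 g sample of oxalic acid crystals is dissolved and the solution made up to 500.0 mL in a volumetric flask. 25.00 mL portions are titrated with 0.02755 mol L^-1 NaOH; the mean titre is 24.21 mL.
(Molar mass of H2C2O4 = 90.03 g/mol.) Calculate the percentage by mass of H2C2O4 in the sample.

76.17 %

H2C2O4 + 2 NaOH → Na2C2O4 + 2 H2O
n(NaOH) per titration = 0.02421 × 0.02755 = 6.670 × 10^-4 mol
From the 1:2 ratio, n(H2C2O4) in each aliquot = 1/2 × 6.670 × 10^-4 = 3.335 × 10^-4 mol
n(H2C2O4) in the whole flask = 3.335 × 10^-4 × 500.0/25.00 = 6.670 × 10^-3 mol
mass of H2C2O4 = 6.670 × 10^-3 × 90.03 = 0.6005 g
% H2C2O4 = 0.6005 / 0.7884 × 100 = 76.17 %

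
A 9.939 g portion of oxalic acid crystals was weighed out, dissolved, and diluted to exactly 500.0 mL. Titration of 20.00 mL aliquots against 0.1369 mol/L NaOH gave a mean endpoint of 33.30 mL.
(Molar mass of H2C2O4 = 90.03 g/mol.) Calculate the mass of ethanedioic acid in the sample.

5.130 g

H2C2O4 + 2 NaOH → Na2C2O4 + 2 H2O
n(NaOH) per titration = 0.03330 × 0.1369 = 4.559 × 10^-3 mol
From the 1:2 ratio, n(H2C2O4) in each aliquot = 1/2 × 4.559 × 10^-3 = 2.279 × 10^-3 mol
n(H2C2O4) in the whole flask = 2.279 × 10^-3 × 500.0/20.00 = 0.05698 mol
mass of H2C2O4 = 0.05698 × 90.03 = 5.130 g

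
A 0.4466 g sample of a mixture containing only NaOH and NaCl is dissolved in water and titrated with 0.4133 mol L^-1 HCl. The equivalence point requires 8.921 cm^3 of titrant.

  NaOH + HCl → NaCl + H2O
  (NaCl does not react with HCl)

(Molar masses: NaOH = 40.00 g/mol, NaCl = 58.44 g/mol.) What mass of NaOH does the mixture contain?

n(HCl) = 0.008921 × 0.4133 = 3.687 × 10^-3 mol
Let x = n(NaOH), y = n(NaCl).
Titrant: 1x = 3.687 × 10^-3;  mass: 40.00x + 58.44y = 0.4466
Solving, x = 3.687 × 10^-3 mol, y = 5.118 × 10^-3 mol
mass of NaOH = 3.687 × 10^-3 × 40.00 = 0.1475 g

0.1475 g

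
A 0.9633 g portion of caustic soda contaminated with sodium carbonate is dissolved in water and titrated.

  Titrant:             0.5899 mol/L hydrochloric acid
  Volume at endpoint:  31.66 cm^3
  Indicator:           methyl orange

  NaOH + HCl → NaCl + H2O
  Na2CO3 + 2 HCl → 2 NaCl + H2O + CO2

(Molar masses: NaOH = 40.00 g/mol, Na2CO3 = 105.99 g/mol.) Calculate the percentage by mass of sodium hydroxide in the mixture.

8.451 %

n(HCl) = 0.03166 × 0.5899 = 0.01868 mol
Let x = n(NaOH), y = n(Na2CO3).
Titrant: 1x + 2y = 0.01868;  mass: 40.00x + 105.99y = 0.9633
Solving, x = 2.035 × 10^-3 mol, y = 8.321 × 10^-3 mol
mass of NaOH = 2.035 × 10^-3 × 40.00 = 0.08141 g
% NaOH = 0.08141 / 0.9633 × 100 = 8.451 %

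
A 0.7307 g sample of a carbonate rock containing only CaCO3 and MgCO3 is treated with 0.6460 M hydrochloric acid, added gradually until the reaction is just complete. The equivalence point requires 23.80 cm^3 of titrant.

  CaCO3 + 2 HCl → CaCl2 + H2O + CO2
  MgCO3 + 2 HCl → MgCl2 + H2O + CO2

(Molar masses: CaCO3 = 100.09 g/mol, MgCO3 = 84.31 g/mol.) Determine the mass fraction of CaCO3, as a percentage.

71.68 %

n(HCl) = 0.02380 × 0.6460 = 0.01537 mol
Let x = n(CaCO3), y = n(MgCO3).
Titrant: 2x + 2y = 0.01537;  mass: 100.09x + 84.31y = 0.7307
Solving, x = 5.233 × 10^-3 mol, y = 2.454 × 10^-3 mol
mass of CaCO3 = 5.233 × 10^-3 × 100.09 = 0.5238 g
% CaCO3 = 0.5238 / 0.7307 × 100 = 71.68 %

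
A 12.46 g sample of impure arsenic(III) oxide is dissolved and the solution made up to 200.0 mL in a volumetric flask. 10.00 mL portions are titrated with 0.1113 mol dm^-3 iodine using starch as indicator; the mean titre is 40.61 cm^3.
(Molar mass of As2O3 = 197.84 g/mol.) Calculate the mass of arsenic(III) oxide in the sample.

As2O3 + 2 I2 + 2 H2O → As2O5 + 4 HI
n(I2) per titration = 0.04061 × 0.1113 = 4.520 × 10^-3 mol
From the 1:2 ratio, n(As2O3) in each aliquot = 1/2 × 4.520 × 10^-3 = 2.260 × 10^-3 mol
n(As2O3) in the whole flask = 2.260 × 10^-3 × 200.0/10.00 = 0.04520 mol
mass of As2O3 = 0.04520 × 197.84 = 8.942 g

8.942 g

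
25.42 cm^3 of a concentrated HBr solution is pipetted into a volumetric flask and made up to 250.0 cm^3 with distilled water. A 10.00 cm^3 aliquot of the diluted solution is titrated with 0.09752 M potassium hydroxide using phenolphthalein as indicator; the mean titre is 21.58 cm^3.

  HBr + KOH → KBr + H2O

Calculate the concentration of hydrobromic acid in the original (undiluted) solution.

2.070 M

n(KOH) = 0.02158 × 0.09752 = 2.104 × 10^-3 mol
n(HBr) in the aliquot = 2.104 × 10^-3 mol (1:1 ratio)
[HBr]_dilute = 2.104 × 10^-3 / 0.01000 = 0.2104 mol/L
Dilution factor = 250.0 / 25.42 = 9.835
[HBr]_stock = 0.2104 × 9.835 = 2.070 mol/L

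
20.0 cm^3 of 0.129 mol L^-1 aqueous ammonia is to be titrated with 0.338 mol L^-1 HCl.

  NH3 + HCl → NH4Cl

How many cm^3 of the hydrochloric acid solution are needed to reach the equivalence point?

n(NH3) = 0.0200 L × 0.129 mol/L = 2.58 × 10^-3 mol
n(HCl) = 2.58 × 10^-3 mol (1:1 stoichiometry)
V(HCl) = 2.58 × 10^-3 mol / 0.338 mol/L = 0.00763 L = 7.63 mL

7.63 mL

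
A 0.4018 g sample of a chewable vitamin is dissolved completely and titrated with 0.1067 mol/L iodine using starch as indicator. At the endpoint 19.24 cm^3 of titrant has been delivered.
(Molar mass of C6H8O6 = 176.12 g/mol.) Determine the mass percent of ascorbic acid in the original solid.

89.98 %

C6H8O6 + I2 → C6H6O6 + 2 HI
n(I2) = 0.01924 L × 0.1067 mol/L = 2.053 × 10^-3 mol
n(C6H8O6) = 2.053 × 10^-3 mol (1:1 ratio)
mass of C6H8O6 = 2.053 × 10^-3 × 176.12 g/mol = 0.3616 g
% C6H8O6 = 0.3616 / 0.4018 × 100 = 89.98 %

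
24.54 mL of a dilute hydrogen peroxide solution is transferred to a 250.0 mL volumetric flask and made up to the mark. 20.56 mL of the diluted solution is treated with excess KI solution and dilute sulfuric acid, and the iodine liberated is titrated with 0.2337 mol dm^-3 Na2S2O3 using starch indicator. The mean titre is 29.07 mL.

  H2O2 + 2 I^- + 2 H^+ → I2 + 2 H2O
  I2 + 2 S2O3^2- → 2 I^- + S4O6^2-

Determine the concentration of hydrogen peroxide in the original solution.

n(S2O3^2-) = 0.02907 × 0.2337 = 6.794 × 10^-3 mol
n(I2) = n(S2O3^2-)/2 = 3.397 × 10^-3 mol
n(H2O2) in the aliquot = 3.397 × 10^-3 mol (1:1 ratio)
[H2O2]_dilute = 3.397 × 10^-3 / 0.02056 = 0.1652 mol/L
[H2O2]_original = 0.1652 × 250.0/24.54 = 1.683 mol/L

1.683 mol/L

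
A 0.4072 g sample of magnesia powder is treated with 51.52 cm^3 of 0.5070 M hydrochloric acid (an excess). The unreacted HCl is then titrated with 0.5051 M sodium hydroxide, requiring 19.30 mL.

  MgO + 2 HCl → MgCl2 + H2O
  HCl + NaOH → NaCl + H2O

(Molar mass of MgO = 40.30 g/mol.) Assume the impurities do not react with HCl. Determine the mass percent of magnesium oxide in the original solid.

81.02 %

n(HCl) added = 0.05152 × 0.5070 = 0.02612 mol
n(NaOH) used in back-titration = 0.01930 × 0.5051 = 9.748 × 10^-3 mol
n(HCl) left over = 9.748 × 10^-3 mol (1:1 ratio)
n(HCl) consumed by analyte = 0.02612 − 9.748 × 10^-3 = 0.01637 mol
From the 1:2 ratio, n(MgO) = 1/2 × 0.01637 = 8.186 × 10^-3 mol
mass of MgO = 8.186 × 10^-3 × 40.30 = 0.3299 g
% MgO = 0.3299 / 0.4072 × 100 = 81.02 %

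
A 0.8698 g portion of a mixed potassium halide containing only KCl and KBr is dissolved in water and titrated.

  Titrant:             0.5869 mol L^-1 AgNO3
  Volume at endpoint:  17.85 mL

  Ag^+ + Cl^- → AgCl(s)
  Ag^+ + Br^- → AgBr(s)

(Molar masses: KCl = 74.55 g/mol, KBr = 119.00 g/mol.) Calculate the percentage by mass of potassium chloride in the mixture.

n(AgNO3) = 0.01785 × 0.5869 = 0.01048 mol
Let x = n(KCl), y = n(KBr).
Titrant: 1x + 1y = 0.01048;  mass: 74.55x + 119.00y = 0.8698
Solving, x = 8.478 × 10^-3 mol, y = 1.998 × 10^-3 mol
mass of KCl = 8.478 × 10^-3 × 74.55 = 0.6321 g
% KCl = 0.6321 / 0.8698 × 100 = 72.67 %

72.67 %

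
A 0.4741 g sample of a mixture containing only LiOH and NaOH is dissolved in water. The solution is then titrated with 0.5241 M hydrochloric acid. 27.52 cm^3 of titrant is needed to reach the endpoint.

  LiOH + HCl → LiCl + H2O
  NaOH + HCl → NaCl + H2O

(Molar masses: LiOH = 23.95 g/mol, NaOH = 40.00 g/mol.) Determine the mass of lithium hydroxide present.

n(HCl) = 0.02752 × 0.5241 = 0.01442 mol
Let x = n(LiOH), y = n(NaOH).
Titrant: 1x + 1y = 0.01442;  mass: 23.95x + 40.00y = 0.4741
Solving, x = 6.407 × 10^-3 mol, y = 8.016 × 10^-3 mol
mass of LiOH = 6.407 × 10^-3 × 23.95 = 0.1534 g

0.1534 g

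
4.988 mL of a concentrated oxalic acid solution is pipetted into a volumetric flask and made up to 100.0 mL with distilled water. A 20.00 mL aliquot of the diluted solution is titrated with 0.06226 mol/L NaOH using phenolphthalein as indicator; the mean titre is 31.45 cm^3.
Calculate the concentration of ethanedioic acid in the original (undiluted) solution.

0.9814 mol/L

H2C2O4 + 2 NaOH → Na2C2O4 + 2 H2O
n(NaOH) = 0.03145 × 0.06226 = 1.958 × 10^-3 mol
From the 1:2 ratio, n(H2C2O4) in the aliquot = 1/2 × 1.958 × 10^-3 = 9.790 × 10^-4 mol
[H2C2O4]_dilute = 9.790 × 10^-4 / 0.02000 = 0.04895 mol/L
Dilution factor = 100.0 / 4.988 = 20.05
[H2C2O4]_stock = 0.04895 × 20.05 = 0.9814 mol/L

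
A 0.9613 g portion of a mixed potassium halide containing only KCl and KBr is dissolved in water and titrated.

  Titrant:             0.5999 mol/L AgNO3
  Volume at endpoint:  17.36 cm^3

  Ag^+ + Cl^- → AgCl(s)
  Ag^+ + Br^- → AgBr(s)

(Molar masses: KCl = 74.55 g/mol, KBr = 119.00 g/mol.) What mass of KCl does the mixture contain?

n(AgNO3) = 0.01736 × 0.5999 = 0.01041 mol
Let x = n(KCl), y = n(KBr).
Titrant: 1x + 1y = 0.01041;  mass: 74.55x + 119.00y = 0.9613
Solving, x = 6.254 × 10^-3 mol, y = 4.160 × 10^-3 mol
mass of KCl = 6.254 × 10^-3 × 74.55 = 0.4662 g

0.4662 g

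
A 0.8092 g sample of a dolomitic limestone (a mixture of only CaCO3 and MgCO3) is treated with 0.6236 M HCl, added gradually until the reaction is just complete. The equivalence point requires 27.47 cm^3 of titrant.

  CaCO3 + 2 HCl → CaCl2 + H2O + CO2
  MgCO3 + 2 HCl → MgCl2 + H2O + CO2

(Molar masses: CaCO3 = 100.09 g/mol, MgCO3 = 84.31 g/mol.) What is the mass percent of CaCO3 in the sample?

n(HCl) = 0.02747 × 0.6236 = 0.01713 mol
Let x = n(CaCO3), y = n(MgCO3).
Titrant: 2x + 2y = 0.01713;  mass: 100.09x + 84.31y = 0.8092
Solving, x = 5.518 × 10^-3 mol, y = 3.047 × 10^-3 mol
mass of CaCO3 = 5.518 × 10^-3 × 100.09 = 0.5523 g
% CaCO3 = 0.5523 / 0.8092 × 100 = 68.25 %

68.25 %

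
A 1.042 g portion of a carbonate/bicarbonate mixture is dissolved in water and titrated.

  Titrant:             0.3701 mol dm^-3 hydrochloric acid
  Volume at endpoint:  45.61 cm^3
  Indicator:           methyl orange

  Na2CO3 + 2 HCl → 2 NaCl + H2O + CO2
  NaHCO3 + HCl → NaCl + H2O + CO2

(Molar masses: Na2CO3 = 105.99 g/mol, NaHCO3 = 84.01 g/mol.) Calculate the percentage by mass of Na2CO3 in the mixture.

61.68 %

n(HCl) = 0.04561 × 0.3701 = 0.01688 mol
Let x = n(Na2CO3), y = n(NaHCO3).
Titrant: 2x + 1y = 0.01688;  mass: 105.99x + 84.01y = 1.042
Solving, x = 6.063 × 10^-3 mol, y = 4.754 × 10^-3 mol
mass of Na2CO3 = 6.063 × 10^-3 × 105.99 = 0.6427 g
% Na2CO3 = 0.6427 / 1.042 × 100 = 61.68 %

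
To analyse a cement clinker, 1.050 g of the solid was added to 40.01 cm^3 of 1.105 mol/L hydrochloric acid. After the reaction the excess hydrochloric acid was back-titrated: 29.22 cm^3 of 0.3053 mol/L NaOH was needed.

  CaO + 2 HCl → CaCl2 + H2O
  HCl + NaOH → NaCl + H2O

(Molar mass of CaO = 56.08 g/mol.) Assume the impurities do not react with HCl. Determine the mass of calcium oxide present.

0.9895 g

n(HCl) added = 0.04001 × 1.105 = 0.04421 mol
n(NaOH) used in back-titration = 0.02922 × 0.3053 = 8.921 × 10^-3 mol
n(HCl) left over = 8.921 × 10^-3 mol (1:1 ratio)
n(HCl) consumed by analyte = 0.04421 − 8.921 × 10^-3 = 0.03529 mol
From the 1:2 ratio, n(CaO) = 1/2 × 0.03529 = 0.01765 mol
mass of CaO = 0.01765 × 56.08 = 0.9895 g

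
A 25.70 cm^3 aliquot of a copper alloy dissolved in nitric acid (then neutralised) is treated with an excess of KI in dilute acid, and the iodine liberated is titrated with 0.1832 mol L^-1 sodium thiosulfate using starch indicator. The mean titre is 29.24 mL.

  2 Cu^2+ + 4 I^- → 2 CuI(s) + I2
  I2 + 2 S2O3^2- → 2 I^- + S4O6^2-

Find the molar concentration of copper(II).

n(S2O3^2-) = 0.02924 × 0.1832 = 5.357 × 10^-3 mol
n(I2) = n(S2O3^2-)/2 = 2.678 × 10^-3 mol
From the 2:1 ratio, n(Cu2+) in the aliquot = 2/1 × 2.678 × 10^-3 = 5.357 × 10^-3 mol
[Cu2+] = 5.357 × 10^-3 / 0.02570 = 0.2084 mol/L

0.2084 mol/L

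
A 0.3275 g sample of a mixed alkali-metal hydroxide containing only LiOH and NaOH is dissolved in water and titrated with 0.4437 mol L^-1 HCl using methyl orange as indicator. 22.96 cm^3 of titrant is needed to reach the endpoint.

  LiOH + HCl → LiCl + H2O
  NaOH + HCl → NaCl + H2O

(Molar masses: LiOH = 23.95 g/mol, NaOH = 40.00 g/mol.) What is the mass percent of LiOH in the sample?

36.45 %

n(HCl) = 0.02296 × 0.4437 = 0.01019 mol
Let x = n(LiOH), y = n(NaOH).
Titrant: 1x + 1y = 0.01019;  mass: 23.95x + 40.00y = 0.3275
Solving, x = 4.984 × 10^-3 mol, y = 5.203 × 10^-3 mol
mass of LiOH = 4.984 × 10^-3 × 23.95 = 0.1194 g
% LiOH = 0.1194 / 0.3275 × 100 = 36.45 %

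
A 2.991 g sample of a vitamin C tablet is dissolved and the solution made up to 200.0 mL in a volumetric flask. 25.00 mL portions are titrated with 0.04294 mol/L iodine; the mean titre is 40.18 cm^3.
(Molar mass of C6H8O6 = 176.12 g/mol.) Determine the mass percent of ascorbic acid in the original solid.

81.27 %

C6H8O6 + I2 → C6H6O6 + 2 HI
n(I2) per titration = 0.04018 × 0.04294 = 1.725 × 10^-3 mol
n(C6H8O6) in each aliquot = 1.725 × 10^-3 mol (1:1 ratio)
n(C6H8O6) in the whole flask = 1.725 × 10^-3 × 200.0/25.00 = 0.01380 mol
mass of C6H8O6 = 0.01380 × 176.12 = 2.431 g
% C6H8O6 = 2.431 / 2.991 × 100 = 81.27 %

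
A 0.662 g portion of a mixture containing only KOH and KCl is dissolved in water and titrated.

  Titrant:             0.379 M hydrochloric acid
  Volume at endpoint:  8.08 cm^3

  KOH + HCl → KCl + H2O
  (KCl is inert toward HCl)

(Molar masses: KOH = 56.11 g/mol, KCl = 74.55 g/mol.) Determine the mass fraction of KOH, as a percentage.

26.0 %

n(HCl) = 0.00808 × 0.379 = 3.06 × 10^-3 mol
Let x = n(KOH), y = n(KCl).
Titrant: 1x = 3.06 × 10^-3;  mass: 56.11x + 74.55y = 0.662
Solving, x = 3.06 × 10^-3 mol, y = 6.58 × 10^-3 mol
mass of KOH = 3.06 × 10^-3 × 56.11 = 0.172 g
% KOH = 0.172 / 0.662 × 100 = 26.0 %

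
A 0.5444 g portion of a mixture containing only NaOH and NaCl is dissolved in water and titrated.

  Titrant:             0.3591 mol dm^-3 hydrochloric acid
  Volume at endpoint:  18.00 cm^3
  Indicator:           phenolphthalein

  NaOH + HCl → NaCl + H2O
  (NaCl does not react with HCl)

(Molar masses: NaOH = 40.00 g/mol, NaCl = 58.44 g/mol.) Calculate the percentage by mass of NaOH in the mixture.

47.49 %

n(HCl) = 0.01800 × 0.3591 = 6.464 × 10^-3 mol
Let x = n(NaOH), y = n(NaCl).
Titrant: 1x = 6.464 × 10^-3;  mass: 40.00x + 58.44y = 0.5444
Solving, x = 6.464 × 10^-3 mol, y = 4.891 × 10^-3 mol
mass of NaOH = 6.464 × 10^-3 × 40.00 = 0.2586 g
% NaOH = 0.2586 / 0.5444 × 100 = 47.49 %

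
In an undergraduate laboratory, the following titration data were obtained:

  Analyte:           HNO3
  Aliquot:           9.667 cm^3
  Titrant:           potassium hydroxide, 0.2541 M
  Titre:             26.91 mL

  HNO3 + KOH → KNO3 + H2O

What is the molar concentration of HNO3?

0.7073 M

n(KOH) = 0.02691 L × 0.2541 mol/L = 6.838 × 10^-3 mol
n(HNO3) = 6.838 × 10^-3 mol (1:1 mole ratio)
[HNO3] = 6.838 × 10^-3 mol / 0.009667 L = 0.7073 mol/L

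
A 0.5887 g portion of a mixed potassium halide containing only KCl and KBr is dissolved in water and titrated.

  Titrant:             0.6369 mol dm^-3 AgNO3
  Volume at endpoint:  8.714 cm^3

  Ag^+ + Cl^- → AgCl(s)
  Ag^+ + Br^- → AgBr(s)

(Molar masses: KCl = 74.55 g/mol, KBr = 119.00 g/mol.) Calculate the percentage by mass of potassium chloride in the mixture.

20.44 %

n(AgNO3) = 0.008714 × 0.6369 = 5.550 × 10^-3 mol
Let x = n(KCl), y = n(KBr).
Titrant: 1x + 1y = 5.550 × 10^-3;  mass: 74.55x + 119.00y = 0.5887
Solving, x = 1.614 × 10^-3 mol, y = 3.936 × 10^-3 mol
mass of KCl = 1.614 × 10^-3 × 74.55 = 0.1203 g
% KCl = 0.1203 / 0.5887 × 100 = 20.44 %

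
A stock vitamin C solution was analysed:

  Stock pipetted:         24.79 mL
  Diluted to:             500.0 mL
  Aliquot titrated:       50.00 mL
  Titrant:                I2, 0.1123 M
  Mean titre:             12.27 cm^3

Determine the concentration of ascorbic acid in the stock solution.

C6H8O6 + I2 → C6H6O6 + 2 HI
n(I2) = 0.01227 × 0.1123 = 1.378 × 10^-3 mol
n(C6H8O6) in the aliquot = 1.378 × 10^-3 mol (1:1 ratio)
[C6H8O6]_dilute = 1.378 × 10^-3 / 0.05000 = 0.02756 mol/L
Dilution factor = 500.0 / 24.79 = 20.17
[C6H8O6]_stock = 0.02756 × 20.17 = 0.5558 mol/L

0.5558 M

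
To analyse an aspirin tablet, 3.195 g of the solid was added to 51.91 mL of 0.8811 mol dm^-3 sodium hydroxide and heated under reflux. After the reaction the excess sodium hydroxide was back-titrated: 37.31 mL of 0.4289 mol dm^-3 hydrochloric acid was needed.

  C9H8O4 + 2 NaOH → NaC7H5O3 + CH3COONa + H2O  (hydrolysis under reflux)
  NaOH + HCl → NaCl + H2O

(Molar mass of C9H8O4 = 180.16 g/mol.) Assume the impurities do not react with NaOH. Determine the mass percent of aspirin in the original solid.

83.84 %

n(NaOH) added = 0.05191 × 0.8811 = 0.04574 mol
n(HCl) used in back-titration = 0.03731 × 0.4289 = 0.01600 mol
n(NaOH) left over = 0.01600 mol (1:1 ratio)
n(NaOH) consumed by analyte = 0.04574 − 0.01600 = 0.02974 mol
From the 1:2 ratio, n(C9H8O4) = 1/2 × 0.02974 = 0.01487 mol
mass of C9H8O4 = 0.01487 × 180.16 = 2.679 g
% C9H8O4 = 2.679 / 3.195 × 100 = 83.84 %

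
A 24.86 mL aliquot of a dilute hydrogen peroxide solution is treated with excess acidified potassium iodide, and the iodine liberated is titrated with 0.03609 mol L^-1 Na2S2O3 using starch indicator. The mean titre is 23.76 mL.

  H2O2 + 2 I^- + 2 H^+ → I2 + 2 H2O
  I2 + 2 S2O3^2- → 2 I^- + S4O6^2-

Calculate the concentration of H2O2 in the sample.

n(S2O3^2-) = 0.02376 × 0.03609 = 8.575 × 10^-4 mol
n(I2) = n(S2O3^2-)/2 = 4.287 × 10^-4 mol
n(H2O2) in the aliquot = 4.287 × 10^-4 mol (1:1 ratio)
[H2O2] = 4.287 × 10^-4 / 0.02486 = 0.01725 mol/L

0.01725 mol/L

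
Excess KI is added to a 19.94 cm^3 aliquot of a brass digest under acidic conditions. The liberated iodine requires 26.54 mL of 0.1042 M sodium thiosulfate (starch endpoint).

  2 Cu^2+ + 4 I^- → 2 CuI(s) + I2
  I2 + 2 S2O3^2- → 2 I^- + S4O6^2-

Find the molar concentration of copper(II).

n(S2O3^2-) = 0.02654 × 0.1042 = 2.765 × 10^-3 mol
n(I2) = n(S2O3^2-)/2 = 1.383 × 10^-3 mol
From the 2:1 ratio, n(Cu2+) in the aliquot = 2/1 × 1.383 × 10^-3 = 2.765 × 10^-3 mol
[Cu2+] = 2.765 × 10^-3 / 0.01994 = 0.1387 mol/L

0.1387 M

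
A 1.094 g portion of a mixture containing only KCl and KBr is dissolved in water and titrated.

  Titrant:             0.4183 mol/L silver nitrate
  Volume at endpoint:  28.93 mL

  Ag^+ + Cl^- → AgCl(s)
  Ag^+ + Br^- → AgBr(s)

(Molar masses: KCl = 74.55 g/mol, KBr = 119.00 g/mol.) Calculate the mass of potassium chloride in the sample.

n(AgNO3) = 0.02893 × 0.4183 = 0.01210 mol
Let x = n(KCl), y = n(KBr).
Titrant: 1x + 1y = 0.01210;  mass: 74.55x + 119.00y = 1.094
Solving, x = 7.786 × 10^-3 mol, y = 4.316 × 10^-3 mol
mass of KCl = 7.786 × 10^-3 × 74.55 = 0.5804 g

0.5804 g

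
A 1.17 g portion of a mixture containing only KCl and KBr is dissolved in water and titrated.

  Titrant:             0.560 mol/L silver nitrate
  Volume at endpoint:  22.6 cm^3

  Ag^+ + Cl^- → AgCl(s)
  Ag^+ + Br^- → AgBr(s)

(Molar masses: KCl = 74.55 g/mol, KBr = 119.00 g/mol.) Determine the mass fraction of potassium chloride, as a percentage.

n(AgNO3) = 0.0226 × 0.560 = 0.0127 mol
Let x = n(KCl), y = n(KBr).
Titrant: 1x + 1y = 0.0127;  mass: 74.55x + 119.00y = 1.17
Solving, x = 7.56 × 10^-3 mol, y = 5.10 × 10^-3 mol
mass of KCl = 7.56 × 10^-3 × 74.55 = 0.564 g
% KCl = 0.564 / 1.17 × 100 = 48.2 %

48.2 %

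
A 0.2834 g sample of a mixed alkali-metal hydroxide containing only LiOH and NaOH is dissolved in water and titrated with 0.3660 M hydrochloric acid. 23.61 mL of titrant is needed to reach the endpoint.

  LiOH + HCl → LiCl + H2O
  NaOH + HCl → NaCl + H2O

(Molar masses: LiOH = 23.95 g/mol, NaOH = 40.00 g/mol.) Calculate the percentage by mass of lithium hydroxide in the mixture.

n(HCl) = 0.02361 × 0.3660 = 8.641 × 10^-3 mol
Let x = n(LiOH), y = n(NaOH).
Titrant: 1x + 1y = 8.641 × 10^-3;  mass: 23.95x + 40.00y = 0.2834
Solving, x = 3.879 × 10^-3 mol, y = 4.763 × 10^-3 mol
mass of LiOH = 3.879 × 10^-3 × 23.95 = 0.09289 g
% LiOH = 0.09289 / 0.2834 × 100 = 32.78 %

32.78 %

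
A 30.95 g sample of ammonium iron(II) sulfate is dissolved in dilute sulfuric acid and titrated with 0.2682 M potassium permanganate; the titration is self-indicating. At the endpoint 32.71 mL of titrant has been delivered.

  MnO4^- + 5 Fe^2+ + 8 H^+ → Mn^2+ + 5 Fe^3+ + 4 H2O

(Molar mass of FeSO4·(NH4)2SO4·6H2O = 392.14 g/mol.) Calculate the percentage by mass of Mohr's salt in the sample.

55.58 %

n(KMnO4) = 0.03271 L × 0.2682 mol/L = 8.773 × 10^-3 mol
From the 5:1 ratio, n(FeSO4·(NH4)2SO4·6H2O) = 5/1 × 8.773 × 10^-3 = 0.04386 mol
mass of FeSO4·(NH4)2SO4·6H2O = 0.04386 × 392.14 g/mol = 17.20 g
% FeSO4·(NH4)2SO4·6H2O = 17.20 / 30.95 × 100 = 55.58 %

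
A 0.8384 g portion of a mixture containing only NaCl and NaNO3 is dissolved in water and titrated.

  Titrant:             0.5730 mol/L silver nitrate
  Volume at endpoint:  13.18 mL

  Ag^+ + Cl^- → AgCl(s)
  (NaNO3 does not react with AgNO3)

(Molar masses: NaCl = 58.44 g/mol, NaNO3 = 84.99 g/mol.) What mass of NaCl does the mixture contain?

0.4413 g

n(AgNO3) = 0.01318 × 0.5730 = 7.552 × 10^-3 mol
Let x = n(NaCl), y = n(NaNO3).
Titrant: 1x = 7.552 × 10^-3;  mass: 58.44x + 84.99y = 0.8384
Solving, x = 7.552 × 10^-3 mol, y = 4.672 × 10^-3 mol
mass of NaCl = 7.552 × 10^-3 × 58.44 = 0.4413 g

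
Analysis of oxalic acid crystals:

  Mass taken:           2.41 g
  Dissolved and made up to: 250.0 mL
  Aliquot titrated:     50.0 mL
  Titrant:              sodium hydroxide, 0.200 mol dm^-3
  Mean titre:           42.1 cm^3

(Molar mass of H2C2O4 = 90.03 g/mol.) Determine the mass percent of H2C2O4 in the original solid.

78.6 %

H2C2O4 + 2 NaOH → Na2C2O4 + 2 H2O
n(NaOH) per titration = 0.0421 × 0.200 = 8.42 × 10^-3 mol
From the 1:2 ratio, n(H2C2O4) in each aliquot = 1/2 × 8.42 × 10^-3 = 4.21 × 10^-3 mol
n(H2C2O4) in the whole flask = 4.21 × 10^-3 × 250.0/50.0 = 0.0210 mol
mass of H2C2O4 = 0.0210 × 90.03 = 1.90 g
% H2C2O4 = 1.90 / 2.41 × 100 = 78.6 %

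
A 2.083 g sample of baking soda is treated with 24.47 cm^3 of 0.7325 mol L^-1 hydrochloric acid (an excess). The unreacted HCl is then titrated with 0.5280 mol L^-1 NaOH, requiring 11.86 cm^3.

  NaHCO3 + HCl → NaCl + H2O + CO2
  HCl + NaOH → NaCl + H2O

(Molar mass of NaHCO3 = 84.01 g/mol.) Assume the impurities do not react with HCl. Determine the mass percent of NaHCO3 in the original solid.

n(HCl) added = 0.02447 × 0.7325 = 0.01792 mol
n(NaOH) used in back-titration = 0.01186 × 0.5280 = 6.262 × 10^-3 mol
n(HCl) left over = 6.262 × 10^-3 mol (1:1 ratio)
n(HCl) consumed by analyte = 0.01792 − 6.262 × 10^-3 = 0.01166 mol
n(NaHCO3) = 0.01166 mol (1:1 ratio)
mass of NaHCO3 = 0.01166 × 84.01 = 0.9797 g
% NaHCO3 = 0.9797 / 2.083 × 100 = 47.04 %

47.04 %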